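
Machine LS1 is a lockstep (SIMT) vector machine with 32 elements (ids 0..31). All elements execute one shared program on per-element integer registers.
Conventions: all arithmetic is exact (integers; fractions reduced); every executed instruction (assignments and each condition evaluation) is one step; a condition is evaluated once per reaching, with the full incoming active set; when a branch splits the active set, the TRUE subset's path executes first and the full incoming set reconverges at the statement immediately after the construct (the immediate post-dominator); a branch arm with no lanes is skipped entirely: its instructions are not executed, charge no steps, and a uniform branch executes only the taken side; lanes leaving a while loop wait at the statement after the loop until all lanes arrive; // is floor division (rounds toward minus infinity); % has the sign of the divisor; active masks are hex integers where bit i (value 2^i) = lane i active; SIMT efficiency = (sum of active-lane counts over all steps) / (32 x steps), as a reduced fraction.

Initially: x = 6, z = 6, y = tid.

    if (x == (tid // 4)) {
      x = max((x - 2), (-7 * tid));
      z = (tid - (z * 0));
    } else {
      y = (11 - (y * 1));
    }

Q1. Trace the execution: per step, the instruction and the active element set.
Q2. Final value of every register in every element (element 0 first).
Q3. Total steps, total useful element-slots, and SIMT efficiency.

step 0: eval (x == (tid // 4))       0xffffffff
step 1: x <- max((x - 2), (-7 * tid)) 0x0f000000
step 2: z <- (tid - (z * 0))         0x0f000000
step 3: y <- (11 - (y * 1))          0xf0ffffff

Answer: 4 steps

x: 6,6,6,6,6,6,6,6,6,6,6,6,6,6,6,6,6,6,6,6,6,6,6,6,4,4,4,4,6,6,6,6
z: 6,6,6,6,6,6,6,6,6,6,6,6,6,6,6,6,6,6,6,6,6,6,6,6,24,25,26,27,6,6,6,6
y: 11,10,9,8,7,6,5,4,3,2,1,0,-1,-2,-3,-4,-5,-6,-7,-8,-9,-10,-11,-12,24,25,26,27,-17,-18,-19,-20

steps = 4; useful = 68; efficiency = 68/128 = 17/32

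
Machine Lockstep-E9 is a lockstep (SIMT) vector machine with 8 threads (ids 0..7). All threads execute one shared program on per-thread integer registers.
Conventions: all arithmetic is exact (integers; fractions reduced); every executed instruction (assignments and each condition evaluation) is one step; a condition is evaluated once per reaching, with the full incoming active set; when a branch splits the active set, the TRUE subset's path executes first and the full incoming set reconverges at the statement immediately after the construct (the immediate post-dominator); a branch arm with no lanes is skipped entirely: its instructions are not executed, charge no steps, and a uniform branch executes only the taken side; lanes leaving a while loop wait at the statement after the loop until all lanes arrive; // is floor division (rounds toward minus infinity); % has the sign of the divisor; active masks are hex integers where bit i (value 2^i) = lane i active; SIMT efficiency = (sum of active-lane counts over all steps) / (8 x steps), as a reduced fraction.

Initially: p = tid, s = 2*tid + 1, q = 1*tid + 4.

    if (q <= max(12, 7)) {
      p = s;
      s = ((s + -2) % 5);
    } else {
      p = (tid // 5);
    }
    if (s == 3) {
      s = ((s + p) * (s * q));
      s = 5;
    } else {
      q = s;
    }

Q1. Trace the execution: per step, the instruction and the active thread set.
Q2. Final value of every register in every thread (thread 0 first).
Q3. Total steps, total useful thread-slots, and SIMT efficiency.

step 0: eval (q <= max(12, 7))       0xff
step 1: p <- s                       0xff
step 2: s <- ((s + -2) % 5)          0xff
step 3: eval (s == 3)                0xff
step 4: s <- ((s + p) * (s * q))     0x84
step 5: s <- 5                       0x84
step 6: q <- s                       0x7b

Answer: 7 steps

p: 1,3,5,7,9,11,13,15
s: 4,1,5,0,2,4,1,5
q: 4,1,6,0,2,4,1,11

steps = 7; useful = 42; efficiency = 42/56 = 3/4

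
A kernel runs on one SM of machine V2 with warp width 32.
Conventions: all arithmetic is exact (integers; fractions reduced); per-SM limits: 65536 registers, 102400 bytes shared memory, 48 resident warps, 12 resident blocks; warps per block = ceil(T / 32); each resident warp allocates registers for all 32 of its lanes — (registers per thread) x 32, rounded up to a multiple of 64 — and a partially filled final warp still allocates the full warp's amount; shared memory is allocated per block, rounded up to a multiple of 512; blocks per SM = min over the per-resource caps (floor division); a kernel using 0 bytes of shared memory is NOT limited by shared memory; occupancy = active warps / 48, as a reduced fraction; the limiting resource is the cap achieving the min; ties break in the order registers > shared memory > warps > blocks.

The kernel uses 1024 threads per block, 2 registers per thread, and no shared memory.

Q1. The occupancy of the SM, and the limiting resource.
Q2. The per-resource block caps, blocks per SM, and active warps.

Answer: occupancy 2/3, limited by warps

registers: 32 blocks
shared memory: no limit (kernel uses none)
warps: 1 block
blocks: 12 blocks

Answer: 1 block, 32 active warps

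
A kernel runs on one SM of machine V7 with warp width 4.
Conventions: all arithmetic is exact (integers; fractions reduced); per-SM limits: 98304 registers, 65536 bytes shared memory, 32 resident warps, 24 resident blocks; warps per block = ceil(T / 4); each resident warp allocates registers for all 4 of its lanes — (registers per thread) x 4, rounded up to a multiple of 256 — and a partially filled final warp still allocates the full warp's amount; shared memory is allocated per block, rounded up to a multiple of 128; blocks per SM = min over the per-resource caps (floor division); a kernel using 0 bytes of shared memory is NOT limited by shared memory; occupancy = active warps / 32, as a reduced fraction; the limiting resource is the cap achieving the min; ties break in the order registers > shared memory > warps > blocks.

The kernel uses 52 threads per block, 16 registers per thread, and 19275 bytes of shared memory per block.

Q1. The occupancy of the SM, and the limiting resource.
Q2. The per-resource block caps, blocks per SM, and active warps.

Answer: occupancy 13/16, limited by warps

registers: 29 blocks
shared memory: 3 blocks
warps: 2 blocks
blocks: 24 blocks

Answer: 2 blocks, 26 active warps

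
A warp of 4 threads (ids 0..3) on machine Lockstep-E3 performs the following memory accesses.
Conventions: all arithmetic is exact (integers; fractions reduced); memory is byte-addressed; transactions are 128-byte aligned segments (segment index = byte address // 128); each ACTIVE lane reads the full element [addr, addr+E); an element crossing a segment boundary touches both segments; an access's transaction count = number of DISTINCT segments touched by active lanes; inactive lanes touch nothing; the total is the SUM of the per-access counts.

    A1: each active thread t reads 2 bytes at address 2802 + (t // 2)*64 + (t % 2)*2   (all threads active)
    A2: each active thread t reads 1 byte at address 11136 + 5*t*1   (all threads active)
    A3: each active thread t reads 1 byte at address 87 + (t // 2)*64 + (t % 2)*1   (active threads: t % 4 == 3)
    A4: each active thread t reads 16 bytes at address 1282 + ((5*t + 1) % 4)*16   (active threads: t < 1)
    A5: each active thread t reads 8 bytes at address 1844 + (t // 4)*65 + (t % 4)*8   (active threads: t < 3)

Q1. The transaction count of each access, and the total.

A1: 2 transactions
A2: 1 transaction
A3: 1 transaction
A4: 1 transaction
A5: 1 transaction

Answer: 2,1,1,1,1; total 6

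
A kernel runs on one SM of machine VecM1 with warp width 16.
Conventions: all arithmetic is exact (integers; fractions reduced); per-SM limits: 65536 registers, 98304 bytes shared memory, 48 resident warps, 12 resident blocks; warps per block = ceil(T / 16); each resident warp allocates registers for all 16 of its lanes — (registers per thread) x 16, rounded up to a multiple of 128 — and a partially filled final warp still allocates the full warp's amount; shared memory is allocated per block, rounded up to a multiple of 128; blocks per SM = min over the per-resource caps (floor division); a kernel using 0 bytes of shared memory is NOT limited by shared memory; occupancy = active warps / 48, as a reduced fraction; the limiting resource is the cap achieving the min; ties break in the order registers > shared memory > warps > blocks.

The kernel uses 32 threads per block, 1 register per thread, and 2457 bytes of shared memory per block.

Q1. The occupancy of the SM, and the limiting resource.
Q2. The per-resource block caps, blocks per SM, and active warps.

Answer: occupancy 1/2, limited by blocks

registers: 256 blocks
shared memory: 38 blocks
warps: 24 blocks
blocks: 12 blocks

Answer: 12 blocks, 24 active warps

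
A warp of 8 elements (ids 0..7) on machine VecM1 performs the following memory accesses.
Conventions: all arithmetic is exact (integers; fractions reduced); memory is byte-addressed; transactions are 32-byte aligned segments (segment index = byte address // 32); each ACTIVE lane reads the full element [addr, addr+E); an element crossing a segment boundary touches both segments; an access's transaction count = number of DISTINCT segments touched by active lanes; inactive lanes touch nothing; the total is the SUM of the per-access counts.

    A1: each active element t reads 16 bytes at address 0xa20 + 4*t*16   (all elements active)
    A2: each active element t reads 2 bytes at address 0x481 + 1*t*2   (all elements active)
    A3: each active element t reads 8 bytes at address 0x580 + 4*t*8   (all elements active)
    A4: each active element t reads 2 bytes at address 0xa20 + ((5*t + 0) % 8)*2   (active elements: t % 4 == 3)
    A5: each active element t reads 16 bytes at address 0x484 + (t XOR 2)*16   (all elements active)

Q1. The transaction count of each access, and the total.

A1: 8 transactions
A2: 1 transaction
A3: 8 transactions
A4: 1 transaction
A5: 5 transactions

Answer: 8,1,8,1,5; total 23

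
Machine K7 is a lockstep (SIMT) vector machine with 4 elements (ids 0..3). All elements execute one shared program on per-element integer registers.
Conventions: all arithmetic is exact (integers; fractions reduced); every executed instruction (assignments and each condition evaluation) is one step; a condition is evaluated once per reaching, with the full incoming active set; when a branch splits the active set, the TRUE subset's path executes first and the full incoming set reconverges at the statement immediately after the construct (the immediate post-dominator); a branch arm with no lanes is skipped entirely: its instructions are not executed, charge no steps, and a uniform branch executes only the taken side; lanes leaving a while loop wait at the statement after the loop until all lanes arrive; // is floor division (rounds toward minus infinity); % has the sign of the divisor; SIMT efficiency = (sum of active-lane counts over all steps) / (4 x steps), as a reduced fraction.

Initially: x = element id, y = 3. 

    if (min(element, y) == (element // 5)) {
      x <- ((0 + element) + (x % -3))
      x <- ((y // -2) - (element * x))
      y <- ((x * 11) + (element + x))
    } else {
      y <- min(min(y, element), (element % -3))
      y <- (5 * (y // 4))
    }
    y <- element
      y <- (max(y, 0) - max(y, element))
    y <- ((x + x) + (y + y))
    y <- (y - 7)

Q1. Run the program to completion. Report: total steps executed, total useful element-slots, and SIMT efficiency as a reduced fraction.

Answer: 10 steps, 29 useful, 29/40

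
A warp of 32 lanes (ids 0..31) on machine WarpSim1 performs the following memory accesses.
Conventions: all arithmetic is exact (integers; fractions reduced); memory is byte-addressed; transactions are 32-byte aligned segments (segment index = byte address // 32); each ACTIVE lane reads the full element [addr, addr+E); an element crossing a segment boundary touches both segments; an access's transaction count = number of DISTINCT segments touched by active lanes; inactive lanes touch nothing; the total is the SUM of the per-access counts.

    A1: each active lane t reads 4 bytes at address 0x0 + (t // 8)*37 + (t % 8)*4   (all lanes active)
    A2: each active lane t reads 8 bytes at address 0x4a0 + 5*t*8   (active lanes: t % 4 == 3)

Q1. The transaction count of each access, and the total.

A1: 5 transactions
A2: 8 transactions

Answer: 5,8; total 13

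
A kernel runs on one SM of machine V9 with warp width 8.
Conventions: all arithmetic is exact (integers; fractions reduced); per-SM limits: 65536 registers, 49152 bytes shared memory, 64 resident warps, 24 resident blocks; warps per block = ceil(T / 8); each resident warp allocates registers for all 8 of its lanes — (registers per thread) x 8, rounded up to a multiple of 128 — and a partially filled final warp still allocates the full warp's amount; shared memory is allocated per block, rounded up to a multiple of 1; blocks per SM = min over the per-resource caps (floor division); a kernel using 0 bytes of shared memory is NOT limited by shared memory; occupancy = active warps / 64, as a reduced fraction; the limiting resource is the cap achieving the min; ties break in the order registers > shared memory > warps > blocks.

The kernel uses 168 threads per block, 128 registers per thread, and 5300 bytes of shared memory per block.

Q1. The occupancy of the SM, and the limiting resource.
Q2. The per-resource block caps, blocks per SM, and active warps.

Answer: occupancy 63/64, limited by registers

registers: 3 blocks
shared memory: 9 blocks
warps: 3 blocks
blocks: 24 blocks

Answer: 3 blocks, 63 active warps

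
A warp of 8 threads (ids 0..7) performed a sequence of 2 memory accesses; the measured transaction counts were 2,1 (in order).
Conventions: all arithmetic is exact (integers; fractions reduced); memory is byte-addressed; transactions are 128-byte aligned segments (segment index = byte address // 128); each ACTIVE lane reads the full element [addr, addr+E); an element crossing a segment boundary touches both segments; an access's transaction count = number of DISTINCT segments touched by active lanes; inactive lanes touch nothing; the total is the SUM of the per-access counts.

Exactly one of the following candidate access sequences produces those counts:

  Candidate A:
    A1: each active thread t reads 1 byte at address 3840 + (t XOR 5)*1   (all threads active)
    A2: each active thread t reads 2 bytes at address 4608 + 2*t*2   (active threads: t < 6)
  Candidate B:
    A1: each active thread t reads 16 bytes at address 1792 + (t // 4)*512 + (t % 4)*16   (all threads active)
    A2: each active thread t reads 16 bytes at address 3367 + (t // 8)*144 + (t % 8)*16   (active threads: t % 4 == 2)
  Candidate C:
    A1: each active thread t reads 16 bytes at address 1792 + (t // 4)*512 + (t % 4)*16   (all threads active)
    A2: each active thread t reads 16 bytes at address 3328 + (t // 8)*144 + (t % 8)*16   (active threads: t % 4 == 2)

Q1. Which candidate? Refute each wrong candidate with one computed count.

A: A1 gives 1 transaction, not 2
B: A2 gives 2 transactions, not 1
C: all counts match (2,1)

Answer: C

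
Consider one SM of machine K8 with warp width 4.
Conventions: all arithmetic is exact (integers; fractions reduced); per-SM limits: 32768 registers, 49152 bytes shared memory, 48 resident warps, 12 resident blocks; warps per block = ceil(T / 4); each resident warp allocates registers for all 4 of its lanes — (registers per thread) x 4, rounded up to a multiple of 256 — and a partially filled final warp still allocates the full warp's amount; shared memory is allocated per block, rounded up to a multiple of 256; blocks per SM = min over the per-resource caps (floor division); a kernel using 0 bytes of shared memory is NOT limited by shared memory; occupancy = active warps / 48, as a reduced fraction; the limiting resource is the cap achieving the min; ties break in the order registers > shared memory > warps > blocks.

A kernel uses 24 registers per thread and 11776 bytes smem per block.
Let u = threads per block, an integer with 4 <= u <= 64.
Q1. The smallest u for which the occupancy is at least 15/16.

Answer: u = 45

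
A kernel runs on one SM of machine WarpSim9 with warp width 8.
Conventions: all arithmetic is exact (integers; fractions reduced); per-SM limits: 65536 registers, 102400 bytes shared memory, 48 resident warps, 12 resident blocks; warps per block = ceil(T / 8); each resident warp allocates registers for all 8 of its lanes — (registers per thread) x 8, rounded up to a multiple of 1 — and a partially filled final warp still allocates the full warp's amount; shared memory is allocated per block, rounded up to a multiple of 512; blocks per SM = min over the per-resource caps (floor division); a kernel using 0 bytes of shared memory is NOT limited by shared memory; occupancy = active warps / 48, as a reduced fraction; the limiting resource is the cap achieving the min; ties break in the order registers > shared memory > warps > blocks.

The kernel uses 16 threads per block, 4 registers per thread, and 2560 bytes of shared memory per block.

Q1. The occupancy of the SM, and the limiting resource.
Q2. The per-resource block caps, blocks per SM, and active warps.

Answer: occupancy 1/2, limited by blocks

registers: 1024 blocks
shared memory: 40 blocks
warps: 24 blocks
blocks: 12 blocks

Answer: 12 blocks, 24 active warps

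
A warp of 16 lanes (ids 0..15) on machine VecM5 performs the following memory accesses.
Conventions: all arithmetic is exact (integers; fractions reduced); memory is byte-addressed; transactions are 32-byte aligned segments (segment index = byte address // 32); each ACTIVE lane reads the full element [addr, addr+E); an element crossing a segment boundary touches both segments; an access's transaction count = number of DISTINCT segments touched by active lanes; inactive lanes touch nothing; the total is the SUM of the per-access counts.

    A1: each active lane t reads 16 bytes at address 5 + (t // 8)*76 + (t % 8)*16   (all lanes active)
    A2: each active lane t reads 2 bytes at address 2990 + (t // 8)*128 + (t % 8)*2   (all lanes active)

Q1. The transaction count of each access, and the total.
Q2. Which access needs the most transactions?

A1: 7 transactions
A2: 2 transactions

Answer: 7,2; total 9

Answer: A1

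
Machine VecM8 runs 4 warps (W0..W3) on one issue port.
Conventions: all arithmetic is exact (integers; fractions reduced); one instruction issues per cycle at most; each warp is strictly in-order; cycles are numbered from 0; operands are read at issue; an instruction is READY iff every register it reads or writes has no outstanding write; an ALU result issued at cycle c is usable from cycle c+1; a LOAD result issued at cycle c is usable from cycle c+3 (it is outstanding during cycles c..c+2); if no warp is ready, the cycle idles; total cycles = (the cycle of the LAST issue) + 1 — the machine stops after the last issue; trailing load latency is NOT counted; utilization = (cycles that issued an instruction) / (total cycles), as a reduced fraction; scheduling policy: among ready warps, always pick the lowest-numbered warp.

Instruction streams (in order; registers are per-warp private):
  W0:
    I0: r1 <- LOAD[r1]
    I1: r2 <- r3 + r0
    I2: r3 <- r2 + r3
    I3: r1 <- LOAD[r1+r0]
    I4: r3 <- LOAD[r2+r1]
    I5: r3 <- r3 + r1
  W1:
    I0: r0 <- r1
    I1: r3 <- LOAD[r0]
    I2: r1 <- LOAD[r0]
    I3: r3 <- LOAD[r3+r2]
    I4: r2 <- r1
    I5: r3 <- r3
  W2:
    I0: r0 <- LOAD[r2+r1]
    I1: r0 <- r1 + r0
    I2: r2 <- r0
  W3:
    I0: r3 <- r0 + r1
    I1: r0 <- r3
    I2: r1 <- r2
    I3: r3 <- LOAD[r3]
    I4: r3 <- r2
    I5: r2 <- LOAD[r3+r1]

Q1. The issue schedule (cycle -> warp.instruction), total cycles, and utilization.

cycle 0: W0.I0
cycle 1: W0.I1
cycle 2: W0.I2
cycle 3: W0.I3
cycle 4: W1.I0
cycle 5: W1.I1
cycle 6: W0.I4
cycle 7: W1.I2
cycle 8: W1.I3
cycle 9: W0.I5
cycle 10: W1.I4
cycle 11: W1.I5
cycle 12: W2.I0
cycle 13: W3.I0
cycle 14: W3.I1
cycle 15: W2.I1
cycle 16: W2.I2
cycle 17: W3.I2
cycle 18: W3.I3
cycle 19: idle
cycle 20: idle
cycle 21: W3.I4
cycle 22: W3.I5

Answer: 23 cycles, utilization 21/23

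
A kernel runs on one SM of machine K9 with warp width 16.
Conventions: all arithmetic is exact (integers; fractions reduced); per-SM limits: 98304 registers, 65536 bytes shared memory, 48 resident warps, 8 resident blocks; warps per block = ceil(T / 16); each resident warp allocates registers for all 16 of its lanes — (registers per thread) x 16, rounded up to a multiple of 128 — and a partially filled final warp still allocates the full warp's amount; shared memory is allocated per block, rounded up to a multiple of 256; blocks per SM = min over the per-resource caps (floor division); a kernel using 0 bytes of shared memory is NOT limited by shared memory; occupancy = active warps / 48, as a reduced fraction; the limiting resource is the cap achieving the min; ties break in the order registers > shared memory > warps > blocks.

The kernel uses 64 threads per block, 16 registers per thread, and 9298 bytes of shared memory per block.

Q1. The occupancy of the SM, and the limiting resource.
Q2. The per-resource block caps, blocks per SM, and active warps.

Answer: occupancy 1/2, limited by shared memory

registers: 96 blocks
shared memory: 6 blocks
warps: 12 blocks
blocks: 8 blocks

Answer: 6 blocks, 24 active warps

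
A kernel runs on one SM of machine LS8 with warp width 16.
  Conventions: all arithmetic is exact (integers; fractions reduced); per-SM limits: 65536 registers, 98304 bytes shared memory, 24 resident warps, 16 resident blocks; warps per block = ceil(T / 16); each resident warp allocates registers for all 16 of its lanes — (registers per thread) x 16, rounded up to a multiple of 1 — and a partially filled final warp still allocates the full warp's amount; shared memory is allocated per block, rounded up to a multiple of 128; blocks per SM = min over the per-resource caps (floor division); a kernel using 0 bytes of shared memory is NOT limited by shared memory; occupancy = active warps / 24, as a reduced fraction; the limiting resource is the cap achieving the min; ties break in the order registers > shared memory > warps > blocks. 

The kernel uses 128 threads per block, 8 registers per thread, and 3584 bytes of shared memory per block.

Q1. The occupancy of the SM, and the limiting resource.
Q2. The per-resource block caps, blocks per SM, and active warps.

Answer: occupancy 1, limited by warps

registers: 64 blocks
shared memory: 27 blocks
warps: 3 blocks
blocks: 16 blocks

Answer: 3 blocks, 24 active warps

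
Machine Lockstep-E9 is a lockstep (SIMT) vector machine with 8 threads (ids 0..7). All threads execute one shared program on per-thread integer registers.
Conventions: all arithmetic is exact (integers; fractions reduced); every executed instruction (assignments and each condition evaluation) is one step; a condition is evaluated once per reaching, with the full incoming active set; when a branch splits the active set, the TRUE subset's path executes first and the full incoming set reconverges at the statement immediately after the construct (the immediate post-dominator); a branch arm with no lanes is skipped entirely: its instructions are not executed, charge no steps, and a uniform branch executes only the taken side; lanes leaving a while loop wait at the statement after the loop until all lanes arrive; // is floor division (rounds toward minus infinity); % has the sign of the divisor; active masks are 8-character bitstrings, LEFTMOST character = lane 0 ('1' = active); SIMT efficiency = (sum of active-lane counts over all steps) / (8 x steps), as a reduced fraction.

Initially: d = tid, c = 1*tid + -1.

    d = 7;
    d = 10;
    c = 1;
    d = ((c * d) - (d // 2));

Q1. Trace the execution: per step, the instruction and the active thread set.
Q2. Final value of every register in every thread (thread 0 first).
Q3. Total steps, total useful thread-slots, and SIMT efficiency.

step 0: d <- 7                       11111111
step 1: d <- 10                      11111111
step 2: c <- 1                       11111111
step 3: d <- ((c * d) - (d // 2))    11111111

Answer: 4 steps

d: 5,5,5,5,5,5,5,5
c: 1,1,1,1,1,1,1,1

steps = 4; useful = 32; efficiency = 32/32 = 1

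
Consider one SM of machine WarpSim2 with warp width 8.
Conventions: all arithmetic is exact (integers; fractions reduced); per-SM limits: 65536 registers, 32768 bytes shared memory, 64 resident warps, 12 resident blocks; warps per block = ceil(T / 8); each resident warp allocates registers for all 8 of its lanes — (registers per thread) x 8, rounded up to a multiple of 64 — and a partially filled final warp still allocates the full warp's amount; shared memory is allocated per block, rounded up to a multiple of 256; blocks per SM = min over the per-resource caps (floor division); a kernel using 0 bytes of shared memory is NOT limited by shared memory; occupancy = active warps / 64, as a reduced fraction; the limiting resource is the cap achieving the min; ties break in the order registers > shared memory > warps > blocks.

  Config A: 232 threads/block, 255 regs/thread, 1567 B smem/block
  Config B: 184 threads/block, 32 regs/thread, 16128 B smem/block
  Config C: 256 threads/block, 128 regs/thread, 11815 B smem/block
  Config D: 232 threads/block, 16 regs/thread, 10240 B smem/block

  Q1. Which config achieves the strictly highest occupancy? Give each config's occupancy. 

occupancies: A 29/64, B 23/32, C 1, D 29/32

Answer: C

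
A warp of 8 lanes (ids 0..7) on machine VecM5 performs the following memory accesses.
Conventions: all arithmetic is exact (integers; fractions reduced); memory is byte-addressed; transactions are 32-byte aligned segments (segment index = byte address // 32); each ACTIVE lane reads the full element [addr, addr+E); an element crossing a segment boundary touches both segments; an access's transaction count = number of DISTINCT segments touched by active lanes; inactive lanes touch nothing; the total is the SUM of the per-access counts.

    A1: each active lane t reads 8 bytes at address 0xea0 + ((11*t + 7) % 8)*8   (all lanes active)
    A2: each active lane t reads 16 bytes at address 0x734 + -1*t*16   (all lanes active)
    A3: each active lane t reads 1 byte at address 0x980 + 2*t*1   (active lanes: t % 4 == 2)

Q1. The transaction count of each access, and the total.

A1: 2 transactions
A2: 5 transactions
A3: 1 transaction

Answer: 2,5,1; total 8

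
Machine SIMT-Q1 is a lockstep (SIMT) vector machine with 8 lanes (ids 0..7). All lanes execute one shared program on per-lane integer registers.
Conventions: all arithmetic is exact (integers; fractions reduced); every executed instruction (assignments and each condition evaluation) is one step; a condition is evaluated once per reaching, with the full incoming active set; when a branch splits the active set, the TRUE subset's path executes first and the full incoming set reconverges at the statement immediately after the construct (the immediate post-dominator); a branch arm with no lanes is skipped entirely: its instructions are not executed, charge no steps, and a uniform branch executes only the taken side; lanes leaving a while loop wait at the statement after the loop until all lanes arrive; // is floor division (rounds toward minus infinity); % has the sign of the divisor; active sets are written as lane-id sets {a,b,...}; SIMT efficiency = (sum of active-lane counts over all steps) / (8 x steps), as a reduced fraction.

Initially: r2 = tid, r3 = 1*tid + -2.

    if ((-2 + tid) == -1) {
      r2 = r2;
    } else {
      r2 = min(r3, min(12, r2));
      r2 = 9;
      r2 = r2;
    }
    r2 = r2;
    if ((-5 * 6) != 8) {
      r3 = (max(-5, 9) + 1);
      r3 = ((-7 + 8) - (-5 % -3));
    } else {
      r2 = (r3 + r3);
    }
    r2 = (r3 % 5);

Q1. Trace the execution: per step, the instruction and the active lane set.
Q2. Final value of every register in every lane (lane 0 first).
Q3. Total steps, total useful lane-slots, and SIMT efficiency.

step 0: eval ((-2 + tid) == -1)      {0,1,2,3,4,5,6,7}
step 1: r2 <- r2                     {1}
step 2: r2 <- min(r3, min(12, r2))   {0,2,3,4,5,6,7}
step 3: r2 <- 9                      {0,2,3,4,5,6,7}
step 4: r2 <- r2                     {0,2,3,4,5,6,7}
step 5: r2 <- r2                     {0,1,2,3,4,5,6,7}
step 6: eval ((-5 * 6) != 8)         {0,1,2,3,4,5,6,7}
step 7: r3 <- (max(-5, 9) + 1)       {0,1,2,3,4,5,6,7}
step 8: r3 <- ((-7 + 8) - (-5 % -3)) {0,1,2,3,4,5,6,7}
step 9: r2 <- (r3 % 5)               {0,1,2,3,4,5,6,7}

Answer: 10 steps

r2: 3,3,3,3,3,3,3,3
r3: 3,3,3,3,3,3,3,3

steps = 10; useful = 70; efficiency = 70/80 = 7/8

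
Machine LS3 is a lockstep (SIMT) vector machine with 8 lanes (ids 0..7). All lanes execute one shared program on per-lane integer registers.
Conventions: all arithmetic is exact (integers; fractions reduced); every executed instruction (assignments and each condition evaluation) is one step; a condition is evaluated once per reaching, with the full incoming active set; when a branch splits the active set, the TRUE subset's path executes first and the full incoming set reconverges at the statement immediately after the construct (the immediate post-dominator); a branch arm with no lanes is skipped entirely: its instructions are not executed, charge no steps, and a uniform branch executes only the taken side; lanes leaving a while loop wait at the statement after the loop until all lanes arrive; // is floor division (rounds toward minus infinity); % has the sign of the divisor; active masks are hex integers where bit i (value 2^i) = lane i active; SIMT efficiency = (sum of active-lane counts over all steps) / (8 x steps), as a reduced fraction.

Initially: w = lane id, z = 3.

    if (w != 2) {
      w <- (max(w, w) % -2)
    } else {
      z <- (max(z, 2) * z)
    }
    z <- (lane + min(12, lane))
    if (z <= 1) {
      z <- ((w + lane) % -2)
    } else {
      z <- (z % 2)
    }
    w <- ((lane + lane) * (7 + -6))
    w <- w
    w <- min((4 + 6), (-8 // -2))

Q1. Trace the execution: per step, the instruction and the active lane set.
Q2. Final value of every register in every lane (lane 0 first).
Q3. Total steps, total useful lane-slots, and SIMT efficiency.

step 0: eval (w != 2)                0xff
step 1: w <- (max(w, w) % -2)        0xfb
step 2: z <- (max(z, 2) * z)         0x04
step 3: z <- (lane + min(12, lane))  0xff
step 4: eval (z <= 1)                0xff
step 5: z <- ((w + lane) % -2)       0x01
step 6: z <- (z % 2)                 0xfe
step 7: w <- ((lane + lane) * (7 + -6)) 0xff
step 8: w <- w                       0xff
step 9: w <- min((4 + 6), (-8 // -2)) 0xff

Answer: 10 steps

w: 4,4,4,4,4,4,4,4
z: 0,0,0,0,0,0,0,0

steps = 10; useful = 64; efficiency = 64/80 = 4/5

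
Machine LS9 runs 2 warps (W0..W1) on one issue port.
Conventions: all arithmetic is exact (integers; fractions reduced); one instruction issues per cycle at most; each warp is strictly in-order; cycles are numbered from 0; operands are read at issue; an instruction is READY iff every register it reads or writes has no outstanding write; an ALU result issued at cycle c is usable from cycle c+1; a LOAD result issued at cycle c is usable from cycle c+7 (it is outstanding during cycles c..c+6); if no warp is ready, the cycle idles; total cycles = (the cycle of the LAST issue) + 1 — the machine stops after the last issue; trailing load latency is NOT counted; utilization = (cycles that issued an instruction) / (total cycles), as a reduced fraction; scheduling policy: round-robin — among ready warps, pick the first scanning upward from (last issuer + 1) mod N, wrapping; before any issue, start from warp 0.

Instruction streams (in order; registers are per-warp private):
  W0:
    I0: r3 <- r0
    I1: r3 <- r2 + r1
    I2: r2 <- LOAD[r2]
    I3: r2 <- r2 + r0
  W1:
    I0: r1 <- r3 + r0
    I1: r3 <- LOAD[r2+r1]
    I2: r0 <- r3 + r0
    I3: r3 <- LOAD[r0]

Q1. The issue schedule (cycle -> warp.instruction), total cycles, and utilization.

cycle 0: W0.I0
cycle 1: W1.I0
cycle 2: W0.I1
cycle 3: W1.I1
cycle 4: W0.I2
cycle 5: idle
cycle 6: idle
cycle 7: idle
cycle 8: idle
cycle 9: idle
cycle 10: W1.I2
cycle 11: W0.I3
cycle 12: W1.I3

Answer: 13 cycles, utilization 8/13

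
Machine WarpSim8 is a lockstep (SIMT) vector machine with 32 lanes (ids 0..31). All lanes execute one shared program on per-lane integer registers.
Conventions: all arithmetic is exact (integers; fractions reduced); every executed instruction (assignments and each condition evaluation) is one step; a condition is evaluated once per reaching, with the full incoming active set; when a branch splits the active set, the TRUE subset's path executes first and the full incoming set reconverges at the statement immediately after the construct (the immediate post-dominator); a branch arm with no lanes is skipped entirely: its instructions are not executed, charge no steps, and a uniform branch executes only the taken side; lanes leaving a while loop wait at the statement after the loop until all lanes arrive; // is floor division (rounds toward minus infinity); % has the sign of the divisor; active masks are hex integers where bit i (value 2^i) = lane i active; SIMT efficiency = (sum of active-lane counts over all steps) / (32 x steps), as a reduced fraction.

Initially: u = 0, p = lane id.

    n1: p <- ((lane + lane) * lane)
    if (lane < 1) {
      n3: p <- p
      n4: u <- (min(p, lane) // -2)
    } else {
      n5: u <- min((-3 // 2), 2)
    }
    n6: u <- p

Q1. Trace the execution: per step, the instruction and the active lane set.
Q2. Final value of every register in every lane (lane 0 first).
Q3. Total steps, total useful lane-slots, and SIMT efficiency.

step 0: p <- ((lane + lane) * lane)  0xffffffff
step 1: eval (lane < 1)              0xffffffff
step 2: p <- p                       0x00000001
step 3: u <- (min(p, lane) // -2)    0x00000001
step 4: u <- min((-3 // 2), 2)       0xfffffffe
step 5: u <- p                       0xffffffff

Answer: 6 steps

u: 0,2,8,18,32,50,72,98,128,162,200,242,288,338,392,450,512,578,648,722,800,882,968,1058,1152,1250,1352,1458,1568,1682,1800,1922
p: 0,2,8,18,32,50,72,98,128,162,200,242,288,338,392,450,512,578,648,722,800,882,968,1058,1152,1250,1352,1458,1568,1682,1800,1922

steps = 6; useful = 129; efficiency = 129/192 = 43/64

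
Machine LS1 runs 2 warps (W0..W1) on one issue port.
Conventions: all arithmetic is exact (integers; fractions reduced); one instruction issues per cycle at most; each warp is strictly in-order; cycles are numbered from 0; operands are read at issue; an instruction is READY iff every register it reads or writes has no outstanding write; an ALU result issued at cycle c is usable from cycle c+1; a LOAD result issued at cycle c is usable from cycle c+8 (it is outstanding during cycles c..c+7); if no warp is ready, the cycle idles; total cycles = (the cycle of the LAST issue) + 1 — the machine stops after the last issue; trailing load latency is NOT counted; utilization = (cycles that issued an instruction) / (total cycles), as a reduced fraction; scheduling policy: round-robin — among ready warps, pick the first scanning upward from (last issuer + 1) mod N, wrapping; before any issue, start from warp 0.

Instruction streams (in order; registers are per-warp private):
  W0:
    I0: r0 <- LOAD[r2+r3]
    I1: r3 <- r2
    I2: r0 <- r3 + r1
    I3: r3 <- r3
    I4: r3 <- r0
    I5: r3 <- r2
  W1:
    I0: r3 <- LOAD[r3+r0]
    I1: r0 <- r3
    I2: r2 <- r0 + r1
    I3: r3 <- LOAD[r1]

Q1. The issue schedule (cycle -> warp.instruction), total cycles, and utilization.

cycle 0: W0.I0
cycle 1: W1.I0
cycle 2: W0.I1
cycle 3: idle
cycle 4: idle
cycle 5: idle
cycle 6: idle
cycle 7: idle
cycle 8: W0.I2
cycle 9: W1.I1
cycle 10: W0.I3
cycle 11: W1.I2
cycle 12: W0.I4
cycle 13: W1.I3
cycle 14: W0.I5

Answer: 15 cycles, utilization 2/3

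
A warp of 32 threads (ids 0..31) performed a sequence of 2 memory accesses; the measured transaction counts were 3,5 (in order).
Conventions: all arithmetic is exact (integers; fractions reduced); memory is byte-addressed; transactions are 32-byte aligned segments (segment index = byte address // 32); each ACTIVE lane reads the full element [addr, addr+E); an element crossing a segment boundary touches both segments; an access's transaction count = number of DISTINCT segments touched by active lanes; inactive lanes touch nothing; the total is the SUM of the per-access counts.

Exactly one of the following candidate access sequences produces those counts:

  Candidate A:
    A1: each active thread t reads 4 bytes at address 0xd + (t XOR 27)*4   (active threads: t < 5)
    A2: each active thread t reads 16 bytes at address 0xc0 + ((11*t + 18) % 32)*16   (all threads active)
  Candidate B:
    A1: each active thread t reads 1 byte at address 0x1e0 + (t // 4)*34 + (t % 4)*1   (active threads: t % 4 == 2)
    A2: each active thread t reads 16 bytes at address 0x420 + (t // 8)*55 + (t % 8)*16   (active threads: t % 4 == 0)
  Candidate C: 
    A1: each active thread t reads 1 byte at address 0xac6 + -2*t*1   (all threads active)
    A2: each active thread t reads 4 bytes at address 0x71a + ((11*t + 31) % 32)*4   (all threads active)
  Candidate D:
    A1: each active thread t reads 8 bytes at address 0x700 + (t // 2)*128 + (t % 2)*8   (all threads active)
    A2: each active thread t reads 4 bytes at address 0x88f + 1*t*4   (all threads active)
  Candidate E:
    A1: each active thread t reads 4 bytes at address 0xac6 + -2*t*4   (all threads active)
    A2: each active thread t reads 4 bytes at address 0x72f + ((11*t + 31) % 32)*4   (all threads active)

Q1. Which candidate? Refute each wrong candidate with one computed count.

A: A1 gives 2 transactions, not 3
B: A1 gives 8 transactions, not 3
D: A1 gives 16 transactions, not 3
E: A1 gives 9 transactions, not 3
C: all counts match (3,5)

Answer: C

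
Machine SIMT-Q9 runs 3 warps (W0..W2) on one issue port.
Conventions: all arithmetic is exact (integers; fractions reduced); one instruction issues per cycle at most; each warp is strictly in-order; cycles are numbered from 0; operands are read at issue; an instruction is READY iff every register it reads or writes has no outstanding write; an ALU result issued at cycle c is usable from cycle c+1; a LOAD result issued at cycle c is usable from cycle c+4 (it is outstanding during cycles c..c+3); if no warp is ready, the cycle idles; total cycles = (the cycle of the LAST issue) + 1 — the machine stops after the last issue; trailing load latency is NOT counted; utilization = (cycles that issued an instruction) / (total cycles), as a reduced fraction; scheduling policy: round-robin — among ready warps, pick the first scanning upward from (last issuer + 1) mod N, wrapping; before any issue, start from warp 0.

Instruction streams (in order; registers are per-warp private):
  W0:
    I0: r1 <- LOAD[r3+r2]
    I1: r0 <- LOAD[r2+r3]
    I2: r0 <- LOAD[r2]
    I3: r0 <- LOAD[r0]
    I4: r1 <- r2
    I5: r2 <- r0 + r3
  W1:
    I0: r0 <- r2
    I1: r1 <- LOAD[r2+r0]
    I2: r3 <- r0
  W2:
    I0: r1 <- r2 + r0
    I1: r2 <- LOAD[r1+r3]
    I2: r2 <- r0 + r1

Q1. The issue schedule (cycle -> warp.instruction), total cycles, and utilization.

cycle 0: W0.I0
cycle 1: W1.I0
cycle 2: W2.I0
cycle 3: W0.I1
cycle 4: W1.I1
cycle 5: W2.I1
cycle 6: W1.I2
cycle 7: W0.I2
cycle 8: idle
cycle 9: W2.I2
cycle 10: idle
cycle 11: W0.I3
cycle 12: W0.I4
cycle 13: idle
cycle 14: idle
cycle 15: W0.I5

Answer: 16 cycles, utilization 3/4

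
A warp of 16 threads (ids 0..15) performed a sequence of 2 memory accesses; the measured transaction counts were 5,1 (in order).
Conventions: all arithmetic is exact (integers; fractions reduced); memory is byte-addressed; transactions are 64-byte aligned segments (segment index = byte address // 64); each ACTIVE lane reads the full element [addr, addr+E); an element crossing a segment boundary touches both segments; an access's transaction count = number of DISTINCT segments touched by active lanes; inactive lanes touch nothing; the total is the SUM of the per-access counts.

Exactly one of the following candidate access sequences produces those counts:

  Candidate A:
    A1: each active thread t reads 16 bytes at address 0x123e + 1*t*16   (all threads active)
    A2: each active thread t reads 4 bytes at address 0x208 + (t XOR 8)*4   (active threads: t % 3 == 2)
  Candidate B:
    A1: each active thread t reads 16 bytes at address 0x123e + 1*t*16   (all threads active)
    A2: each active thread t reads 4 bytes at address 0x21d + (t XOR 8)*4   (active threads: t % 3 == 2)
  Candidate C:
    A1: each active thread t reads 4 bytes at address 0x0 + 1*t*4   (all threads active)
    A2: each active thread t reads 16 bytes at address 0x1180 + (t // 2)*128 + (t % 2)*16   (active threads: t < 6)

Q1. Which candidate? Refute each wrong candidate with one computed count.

B: A2 gives 2 transactions, not 1
C: A1 gives 1 transaction, not 5
A: all counts match (5,1)

Answer: A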